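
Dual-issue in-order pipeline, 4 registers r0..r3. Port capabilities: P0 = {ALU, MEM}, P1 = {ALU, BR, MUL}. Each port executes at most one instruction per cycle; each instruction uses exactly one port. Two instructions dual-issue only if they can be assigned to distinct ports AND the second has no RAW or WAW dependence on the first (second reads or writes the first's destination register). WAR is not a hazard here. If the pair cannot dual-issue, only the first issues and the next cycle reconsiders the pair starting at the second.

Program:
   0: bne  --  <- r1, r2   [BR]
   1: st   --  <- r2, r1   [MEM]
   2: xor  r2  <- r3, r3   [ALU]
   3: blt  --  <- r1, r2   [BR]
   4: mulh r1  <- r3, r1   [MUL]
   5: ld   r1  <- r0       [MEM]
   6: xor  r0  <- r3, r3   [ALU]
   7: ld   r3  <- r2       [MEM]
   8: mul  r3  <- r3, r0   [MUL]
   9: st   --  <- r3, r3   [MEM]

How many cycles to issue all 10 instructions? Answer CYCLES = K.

CYCLES = 8

  cy0 -> i0,i1 (bne+st) pair
  cy1 -> i2 (xor) RAW r2
  cy2 -> i3 (blt) no-port BR/MUL
  cy3 -> i4 (mulh) WAW r1
  cy4 -> i5,i6 (ld+xor) pair
  cy5 -> i7 (ld) RAW+WAW r3
  cy6 -> i8 (mul) RAW r3
  cy7 -> i9 (st) tail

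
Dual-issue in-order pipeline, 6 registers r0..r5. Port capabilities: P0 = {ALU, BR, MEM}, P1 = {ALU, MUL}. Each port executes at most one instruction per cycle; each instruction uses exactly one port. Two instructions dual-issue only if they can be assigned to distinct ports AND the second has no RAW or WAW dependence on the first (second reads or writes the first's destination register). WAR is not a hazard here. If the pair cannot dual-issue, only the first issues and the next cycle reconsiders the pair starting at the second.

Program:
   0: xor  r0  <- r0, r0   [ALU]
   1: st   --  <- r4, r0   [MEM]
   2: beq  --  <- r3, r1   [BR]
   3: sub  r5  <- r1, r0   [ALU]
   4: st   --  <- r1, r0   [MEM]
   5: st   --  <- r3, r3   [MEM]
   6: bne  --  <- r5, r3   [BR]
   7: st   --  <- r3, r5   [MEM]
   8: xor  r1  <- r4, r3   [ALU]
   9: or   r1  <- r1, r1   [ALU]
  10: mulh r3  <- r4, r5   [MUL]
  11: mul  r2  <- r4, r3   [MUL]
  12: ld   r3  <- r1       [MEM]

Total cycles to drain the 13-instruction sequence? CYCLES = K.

t=0 i0:xor.ALU ; RAW r0
t=1 i1:st.MEM ; no-port MEM/BR
t=2 i2+i3:beq.BR sub.ALU ; pair
t=3 i4:st.MEM ; no-port MEM/MEM
t=4 i5:st.MEM ; no-port MEM/BR
t=5 i6:bne.BR ; no-port BR/MEM
t=6 i7+i8:st.MEM xor.ALU ; pair
t=7 i9+i10:or.ALU mulh.MUL ; pair
t=8 i11+i12:mul.MUL ld.MEM ; pair

CYCLES = 9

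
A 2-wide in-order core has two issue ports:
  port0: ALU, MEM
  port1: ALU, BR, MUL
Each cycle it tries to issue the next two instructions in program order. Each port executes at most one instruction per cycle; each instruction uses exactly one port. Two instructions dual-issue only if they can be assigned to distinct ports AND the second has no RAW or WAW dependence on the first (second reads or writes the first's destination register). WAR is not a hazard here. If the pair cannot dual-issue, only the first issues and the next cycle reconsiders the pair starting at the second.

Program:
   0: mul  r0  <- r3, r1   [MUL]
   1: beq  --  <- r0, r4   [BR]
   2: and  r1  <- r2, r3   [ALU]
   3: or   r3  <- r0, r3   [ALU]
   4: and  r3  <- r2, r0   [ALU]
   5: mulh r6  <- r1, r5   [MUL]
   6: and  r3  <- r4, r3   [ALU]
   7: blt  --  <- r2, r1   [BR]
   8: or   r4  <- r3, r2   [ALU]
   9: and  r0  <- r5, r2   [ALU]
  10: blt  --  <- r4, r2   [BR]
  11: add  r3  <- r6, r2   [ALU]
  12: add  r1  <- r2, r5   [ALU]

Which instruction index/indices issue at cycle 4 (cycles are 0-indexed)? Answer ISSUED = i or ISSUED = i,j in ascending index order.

ISSUED = 6,7

t=0 i0:mul.MUL ; no-port MUL/BR
t=1 i1&i2:beq.BR and.ALU ; pair
t=2 i3:or.ALU ; WAW r3
t=3 i4&i5:and.ALU mulh.MUL ; pair
t=4 i6&i7:and.ALU blt.BR ; pair
t=5 i8&i9:or.ALU and.ALU ; pair
t=6 i10&i11:blt.BR add.ALU ; pair
t=7 i12:add.ALU ; tail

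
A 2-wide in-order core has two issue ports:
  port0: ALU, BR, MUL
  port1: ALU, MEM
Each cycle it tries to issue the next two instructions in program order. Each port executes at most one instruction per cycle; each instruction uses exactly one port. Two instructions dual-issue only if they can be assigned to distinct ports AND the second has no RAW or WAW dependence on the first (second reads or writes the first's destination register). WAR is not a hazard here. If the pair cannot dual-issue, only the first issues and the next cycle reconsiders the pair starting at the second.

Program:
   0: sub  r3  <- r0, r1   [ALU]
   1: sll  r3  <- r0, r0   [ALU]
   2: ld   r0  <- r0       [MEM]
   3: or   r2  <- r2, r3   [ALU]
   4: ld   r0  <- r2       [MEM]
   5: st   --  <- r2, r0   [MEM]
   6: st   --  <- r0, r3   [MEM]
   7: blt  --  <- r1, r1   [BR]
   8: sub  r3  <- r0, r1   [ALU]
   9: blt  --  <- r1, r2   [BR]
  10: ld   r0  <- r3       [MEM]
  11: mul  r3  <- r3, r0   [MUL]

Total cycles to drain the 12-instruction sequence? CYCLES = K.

CYCLES = 9

c0: i0 sub.ALU  WAW r3
c1: i1+i2 sll.ALU;ld.MEM  dual
c2: i3 or.ALU  RAW r2
c3: i4 ld.MEM  no-port MEM/MEM
c4: i5 st.MEM  no-port MEM/MEM
c5: i6+i7 st.MEM;blt.BR  dual
c6: i8+i9 sub.ALU;blt.BR  dual
c7: i10 ld.MEM  RAW r0
c8: i11 mul.MUL  tail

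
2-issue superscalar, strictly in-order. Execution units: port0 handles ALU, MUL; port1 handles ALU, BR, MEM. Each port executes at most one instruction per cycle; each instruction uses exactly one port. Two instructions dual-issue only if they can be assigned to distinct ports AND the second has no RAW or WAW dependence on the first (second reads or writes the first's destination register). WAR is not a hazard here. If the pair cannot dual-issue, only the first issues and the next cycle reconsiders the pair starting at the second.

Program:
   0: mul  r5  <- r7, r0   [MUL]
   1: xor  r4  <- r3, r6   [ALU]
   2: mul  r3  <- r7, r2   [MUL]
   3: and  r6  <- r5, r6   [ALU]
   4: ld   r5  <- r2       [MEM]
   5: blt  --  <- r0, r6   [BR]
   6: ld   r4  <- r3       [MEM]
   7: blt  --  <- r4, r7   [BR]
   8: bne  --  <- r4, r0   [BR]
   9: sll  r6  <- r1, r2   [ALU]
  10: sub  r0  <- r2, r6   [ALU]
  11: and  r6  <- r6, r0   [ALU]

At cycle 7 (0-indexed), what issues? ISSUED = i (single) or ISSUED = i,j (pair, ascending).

ISSUED = 10

0. mul.MUL+xor.ALU @i0,i1  | pair
1. mul.MUL+and.ALU @i2,i3  | pair
2. ld.MEM @i4  | no-port MEM/BR
3. blt.BR @i5  | no-port BR/MEM
4. ld.MEM @i6  | no-port MEM/BR
5. blt.BR @i7  | no-port BR/BR
6. bne.BR+sll.ALU @i8,i9  | pair
7. sub.ALU @i10  | RAW r0
8. and.ALU @i11  | tail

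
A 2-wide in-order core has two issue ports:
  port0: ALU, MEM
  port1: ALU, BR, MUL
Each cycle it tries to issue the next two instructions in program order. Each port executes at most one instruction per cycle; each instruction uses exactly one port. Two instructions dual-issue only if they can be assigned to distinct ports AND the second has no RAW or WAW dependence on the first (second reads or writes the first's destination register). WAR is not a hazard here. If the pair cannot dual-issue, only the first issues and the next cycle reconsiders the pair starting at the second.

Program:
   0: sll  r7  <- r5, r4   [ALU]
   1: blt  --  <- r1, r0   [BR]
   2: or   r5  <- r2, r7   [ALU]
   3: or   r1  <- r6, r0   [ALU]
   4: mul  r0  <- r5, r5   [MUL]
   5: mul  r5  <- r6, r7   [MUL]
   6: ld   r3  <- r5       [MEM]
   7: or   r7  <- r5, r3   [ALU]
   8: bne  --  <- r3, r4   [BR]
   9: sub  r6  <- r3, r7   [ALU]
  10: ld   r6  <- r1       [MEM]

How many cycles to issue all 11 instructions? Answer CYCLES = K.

[0] i0/i1  sll/blt  -- 2-wide
[1] i2/i3  or/or  -- 2-wide
[2] i4  mul  -- no-port MUL/MUL
[3] i5  mul  -- RAW r5
[4] i6  ld  -- RAW r3
[5] i7/i8  or/bne  -- 2-wide
[6] i9  sub  -- WAW r6
[7] i10  ld  -- tail

CYCLES = 8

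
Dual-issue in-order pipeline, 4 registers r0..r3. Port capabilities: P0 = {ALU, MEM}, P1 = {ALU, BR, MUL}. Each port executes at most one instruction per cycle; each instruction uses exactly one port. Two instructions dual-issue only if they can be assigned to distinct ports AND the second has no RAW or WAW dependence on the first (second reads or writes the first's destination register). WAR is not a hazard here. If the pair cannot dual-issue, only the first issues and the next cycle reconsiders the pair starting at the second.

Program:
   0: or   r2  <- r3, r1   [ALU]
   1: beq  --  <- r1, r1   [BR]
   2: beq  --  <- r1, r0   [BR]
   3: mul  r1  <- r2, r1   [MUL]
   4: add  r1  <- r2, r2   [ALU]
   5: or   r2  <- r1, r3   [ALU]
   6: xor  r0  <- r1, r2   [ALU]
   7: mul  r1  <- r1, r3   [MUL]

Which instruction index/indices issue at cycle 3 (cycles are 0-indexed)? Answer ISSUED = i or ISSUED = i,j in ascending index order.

#0 head=0: or+beq i0&i1 dual
#1 head=2: beq i2 no-port BR/MUL
#2 head=3: mul i3 WAW r1
#3 head=4: add i4 RAW r1
#4 head=5: or i5 RAW r2
#5 head=6: xor+mul i6&i7 dual

ISSUED = 4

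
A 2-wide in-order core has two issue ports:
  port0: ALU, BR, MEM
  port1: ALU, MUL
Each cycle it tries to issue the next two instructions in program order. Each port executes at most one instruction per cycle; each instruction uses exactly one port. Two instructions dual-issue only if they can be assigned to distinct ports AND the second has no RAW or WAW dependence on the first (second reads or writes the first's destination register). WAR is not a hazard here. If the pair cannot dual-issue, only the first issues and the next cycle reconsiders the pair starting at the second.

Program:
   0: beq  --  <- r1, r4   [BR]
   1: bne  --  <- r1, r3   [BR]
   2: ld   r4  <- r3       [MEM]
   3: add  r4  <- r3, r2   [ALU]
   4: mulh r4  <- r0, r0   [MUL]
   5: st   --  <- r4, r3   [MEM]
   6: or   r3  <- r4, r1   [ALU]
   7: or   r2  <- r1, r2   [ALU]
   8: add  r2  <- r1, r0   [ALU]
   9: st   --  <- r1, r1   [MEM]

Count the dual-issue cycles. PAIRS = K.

PAIRS = 2

c0: i0 beq  no-port BR/BR
c1: i1 bne  no-port BR/MEM
c2: i2 ld  WAW r4
c3: i3 add  WAW r4
c4: i4 mulh  RAW r4
c5: i5+i6 st or  pair
c6: i7 or  WAW r2
c7: i8+i9 add st  pair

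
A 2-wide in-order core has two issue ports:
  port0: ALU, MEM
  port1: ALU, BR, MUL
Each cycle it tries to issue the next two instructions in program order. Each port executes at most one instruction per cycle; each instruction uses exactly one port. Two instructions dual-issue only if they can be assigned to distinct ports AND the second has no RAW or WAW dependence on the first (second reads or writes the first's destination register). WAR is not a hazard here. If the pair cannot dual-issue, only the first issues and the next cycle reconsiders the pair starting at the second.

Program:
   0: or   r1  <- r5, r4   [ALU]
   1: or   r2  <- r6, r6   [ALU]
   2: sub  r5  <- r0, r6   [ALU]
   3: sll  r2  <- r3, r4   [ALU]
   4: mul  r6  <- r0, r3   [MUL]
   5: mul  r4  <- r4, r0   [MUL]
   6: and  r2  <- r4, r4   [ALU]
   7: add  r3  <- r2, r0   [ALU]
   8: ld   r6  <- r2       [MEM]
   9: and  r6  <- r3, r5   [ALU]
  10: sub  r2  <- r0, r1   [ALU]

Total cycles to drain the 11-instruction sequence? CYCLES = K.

CYCLES = 7

0. or/or @i0+i1  | pair
1. sub/sll @i2+i3  | pair
2. mul @i4  | no-port MUL/MUL
3. mul @i5  | RAW r4
4. and @i6  | RAW r2
5. add/ld @i7+i8  | pair
6. and/sub @i9+i10  | pair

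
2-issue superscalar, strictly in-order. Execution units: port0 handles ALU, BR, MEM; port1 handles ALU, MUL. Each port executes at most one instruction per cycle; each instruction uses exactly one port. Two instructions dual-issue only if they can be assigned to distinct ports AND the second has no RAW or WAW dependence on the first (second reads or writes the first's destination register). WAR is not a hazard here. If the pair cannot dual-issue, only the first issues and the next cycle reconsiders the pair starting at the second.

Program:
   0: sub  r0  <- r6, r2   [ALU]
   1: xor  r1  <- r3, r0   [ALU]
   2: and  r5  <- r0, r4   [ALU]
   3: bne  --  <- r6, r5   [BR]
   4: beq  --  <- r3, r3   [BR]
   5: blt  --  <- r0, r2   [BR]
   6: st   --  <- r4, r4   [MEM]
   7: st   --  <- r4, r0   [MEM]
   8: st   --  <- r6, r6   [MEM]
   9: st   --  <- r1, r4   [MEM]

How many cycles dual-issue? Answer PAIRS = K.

0. sub.ALU @i0  | RAW r0
1. xor.ALU and.ALU @i1+i2  | 2-wide
2. bne.BR @i3  | no-port BR/BR
3. beq.BR @i4  | no-port BR/BR
4. blt.BR @i5  | no-port BR/MEM
5. st.MEM @i6  | no-port MEM/MEM
6. st.MEM @i7  | no-port MEM/MEM
7. st.MEM @i8  | no-port MEM/MEM
8. st.MEM @i9  | tail

PAIRS = 1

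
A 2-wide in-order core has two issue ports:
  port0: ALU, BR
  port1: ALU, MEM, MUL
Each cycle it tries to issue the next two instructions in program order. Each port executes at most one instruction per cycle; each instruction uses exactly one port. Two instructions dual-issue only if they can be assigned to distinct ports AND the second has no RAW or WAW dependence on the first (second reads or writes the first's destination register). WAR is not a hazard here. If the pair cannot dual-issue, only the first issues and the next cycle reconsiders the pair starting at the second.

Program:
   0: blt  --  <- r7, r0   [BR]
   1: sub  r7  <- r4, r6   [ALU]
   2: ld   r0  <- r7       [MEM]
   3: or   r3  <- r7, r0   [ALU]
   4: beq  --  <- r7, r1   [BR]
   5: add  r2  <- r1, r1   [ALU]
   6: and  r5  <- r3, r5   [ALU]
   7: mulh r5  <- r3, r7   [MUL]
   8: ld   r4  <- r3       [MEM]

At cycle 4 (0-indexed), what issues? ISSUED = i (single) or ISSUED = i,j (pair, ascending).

  cy0 -> i0/i1 (blt/sub) pair
  cy1 -> i2 (ld) RAW r0
  cy2 -> i3/i4 (or/beq) pair
  cy3 -> i5/i6 (add/and) pair
  cy4 -> i7 (mulh) no-port MUL/MEM
  cy5 -> i8 (ld) tail

ISSUED = 7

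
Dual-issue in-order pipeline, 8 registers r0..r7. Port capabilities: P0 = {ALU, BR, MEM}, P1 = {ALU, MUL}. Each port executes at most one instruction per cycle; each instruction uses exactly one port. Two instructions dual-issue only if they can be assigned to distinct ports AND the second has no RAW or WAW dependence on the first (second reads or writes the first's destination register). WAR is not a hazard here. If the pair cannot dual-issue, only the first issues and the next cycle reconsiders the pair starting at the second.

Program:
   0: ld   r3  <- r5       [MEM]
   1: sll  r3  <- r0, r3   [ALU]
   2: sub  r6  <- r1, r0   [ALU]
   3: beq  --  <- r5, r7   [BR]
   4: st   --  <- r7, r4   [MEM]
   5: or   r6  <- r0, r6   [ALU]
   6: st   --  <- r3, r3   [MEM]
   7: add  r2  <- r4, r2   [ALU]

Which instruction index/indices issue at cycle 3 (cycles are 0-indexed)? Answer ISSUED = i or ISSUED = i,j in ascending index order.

ISSUED = 4,5

0. ld.MEM @i0  | RAW+WAW r3
1. sll.ALU sub.ALU @i1&i2  | dual
2. beq.BR @i3  | no-port BR/MEM
3. st.MEM or.ALU @i4&i5  | dual
4. st.MEM add.ALU @i6&i7  | dual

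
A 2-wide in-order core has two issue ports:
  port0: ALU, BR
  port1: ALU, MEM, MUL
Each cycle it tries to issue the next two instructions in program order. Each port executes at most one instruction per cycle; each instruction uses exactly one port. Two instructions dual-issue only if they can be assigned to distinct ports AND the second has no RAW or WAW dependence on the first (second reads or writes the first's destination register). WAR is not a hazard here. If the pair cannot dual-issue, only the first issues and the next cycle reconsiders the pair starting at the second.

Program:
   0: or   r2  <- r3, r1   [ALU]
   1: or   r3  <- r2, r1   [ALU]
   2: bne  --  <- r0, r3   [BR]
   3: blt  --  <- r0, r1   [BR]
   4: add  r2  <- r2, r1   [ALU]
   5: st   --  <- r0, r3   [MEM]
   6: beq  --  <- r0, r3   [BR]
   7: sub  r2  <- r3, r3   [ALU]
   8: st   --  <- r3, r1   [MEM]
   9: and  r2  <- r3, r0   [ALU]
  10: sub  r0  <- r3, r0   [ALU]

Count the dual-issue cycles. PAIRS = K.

  cy0 -> i0 (or) RAW r2
  cy1 -> i1 (or) RAW r3
  cy2 -> i2 (bne) no-port BR/BR
  cy3 -> i3+i4 (blt+add) pair
  cy4 -> i5+i6 (st+beq) pair
  cy5 -> i7+i8 (sub+st) pair
  cy6 -> i9+i10 (and+sub) pair

PAIRS = 4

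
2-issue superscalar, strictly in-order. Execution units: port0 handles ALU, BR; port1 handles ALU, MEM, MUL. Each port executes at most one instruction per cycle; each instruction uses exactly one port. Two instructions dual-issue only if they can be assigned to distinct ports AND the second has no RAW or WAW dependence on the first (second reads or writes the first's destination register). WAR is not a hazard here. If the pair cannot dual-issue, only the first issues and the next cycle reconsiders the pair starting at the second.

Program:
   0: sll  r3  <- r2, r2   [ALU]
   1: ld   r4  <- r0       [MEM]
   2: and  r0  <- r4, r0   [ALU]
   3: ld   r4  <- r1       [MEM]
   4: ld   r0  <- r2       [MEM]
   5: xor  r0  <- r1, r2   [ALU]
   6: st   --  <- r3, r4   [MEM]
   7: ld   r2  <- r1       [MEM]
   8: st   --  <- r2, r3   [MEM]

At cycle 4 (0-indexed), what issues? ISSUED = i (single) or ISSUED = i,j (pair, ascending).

0. sll.ALU+ld.MEM @i0,i1  | dual
1. and.ALU+ld.MEM @i2,i3  | dual
2. ld.MEM @i4  | WAW r0
3. xor.ALU+st.MEM @i5,i6  | dual
4. ld.MEM @i7  | no-port MEM/MEM
5. st.MEM @i8  | tail

ISSUED = 7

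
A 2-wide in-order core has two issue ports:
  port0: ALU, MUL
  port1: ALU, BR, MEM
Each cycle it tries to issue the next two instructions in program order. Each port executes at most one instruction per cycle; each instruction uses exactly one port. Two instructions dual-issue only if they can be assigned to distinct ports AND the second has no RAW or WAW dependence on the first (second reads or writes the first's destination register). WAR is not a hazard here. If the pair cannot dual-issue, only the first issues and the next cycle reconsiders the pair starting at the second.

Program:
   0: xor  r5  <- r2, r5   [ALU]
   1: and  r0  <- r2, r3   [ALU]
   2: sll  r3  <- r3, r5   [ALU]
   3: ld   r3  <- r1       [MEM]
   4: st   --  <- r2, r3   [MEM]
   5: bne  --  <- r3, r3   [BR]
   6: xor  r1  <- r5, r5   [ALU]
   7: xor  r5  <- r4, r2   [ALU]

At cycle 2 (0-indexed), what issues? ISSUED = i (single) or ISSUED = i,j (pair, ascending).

c0: i0&i1 xor and  dual
c1: i2 sll  WAW r3
c2: i3 ld  no-port MEM/MEM
c3: i4 st  no-port MEM/BR
c4: i5&i6 bne xor  dual
c5: i7 xor  tail

ISSUED = 3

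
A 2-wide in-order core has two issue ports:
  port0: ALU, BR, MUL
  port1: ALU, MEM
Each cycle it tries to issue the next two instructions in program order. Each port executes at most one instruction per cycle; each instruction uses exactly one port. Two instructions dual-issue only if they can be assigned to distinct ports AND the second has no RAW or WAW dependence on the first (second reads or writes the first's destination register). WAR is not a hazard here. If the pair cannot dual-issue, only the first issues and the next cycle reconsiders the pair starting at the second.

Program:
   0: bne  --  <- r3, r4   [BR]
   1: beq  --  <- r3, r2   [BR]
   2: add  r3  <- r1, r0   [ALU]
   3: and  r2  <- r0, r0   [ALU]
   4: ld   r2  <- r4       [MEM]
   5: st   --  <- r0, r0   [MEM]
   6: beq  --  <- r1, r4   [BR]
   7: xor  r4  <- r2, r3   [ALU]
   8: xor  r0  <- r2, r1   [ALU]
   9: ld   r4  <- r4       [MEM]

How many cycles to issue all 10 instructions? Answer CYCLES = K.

CYCLES = 7

0. bne @i0  | no-port BR/BR
1. beq;add @i1/i2  | pair
2. and @i3  | WAW r2
3. ld @i4  | no-port MEM/MEM
4. st;beq @i5/i6  | pair
5. xor;xor @i7/i8  | pair
6. ld @i9  | tail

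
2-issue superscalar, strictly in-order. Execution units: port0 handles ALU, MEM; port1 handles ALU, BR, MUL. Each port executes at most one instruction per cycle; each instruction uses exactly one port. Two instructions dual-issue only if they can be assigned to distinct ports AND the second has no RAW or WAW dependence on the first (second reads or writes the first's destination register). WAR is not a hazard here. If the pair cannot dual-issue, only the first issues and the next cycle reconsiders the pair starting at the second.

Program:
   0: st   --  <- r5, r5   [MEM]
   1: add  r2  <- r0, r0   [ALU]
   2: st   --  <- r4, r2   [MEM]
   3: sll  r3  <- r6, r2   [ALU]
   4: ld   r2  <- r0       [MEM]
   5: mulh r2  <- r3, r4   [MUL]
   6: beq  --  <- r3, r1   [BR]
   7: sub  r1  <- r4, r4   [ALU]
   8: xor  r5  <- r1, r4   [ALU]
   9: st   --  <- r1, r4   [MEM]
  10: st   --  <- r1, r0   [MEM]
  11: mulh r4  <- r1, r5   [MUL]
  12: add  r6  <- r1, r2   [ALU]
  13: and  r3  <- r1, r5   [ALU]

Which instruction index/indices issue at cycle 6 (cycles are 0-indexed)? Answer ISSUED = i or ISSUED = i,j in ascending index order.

c0: i0/i1 st/add  2-wide
c1: i2/i3 st/sll  2-wide
c2: i4 ld  WAW r2
c3: i5 mulh  no-port MUL/BR
c4: i6/i7 beq/sub  2-wide
c5: i8/i9 xor/st  2-wide
c6: i10/i11 st/mulh  2-wide
c7: i12/i13 add/and  2-wide

ISSUED = 10,11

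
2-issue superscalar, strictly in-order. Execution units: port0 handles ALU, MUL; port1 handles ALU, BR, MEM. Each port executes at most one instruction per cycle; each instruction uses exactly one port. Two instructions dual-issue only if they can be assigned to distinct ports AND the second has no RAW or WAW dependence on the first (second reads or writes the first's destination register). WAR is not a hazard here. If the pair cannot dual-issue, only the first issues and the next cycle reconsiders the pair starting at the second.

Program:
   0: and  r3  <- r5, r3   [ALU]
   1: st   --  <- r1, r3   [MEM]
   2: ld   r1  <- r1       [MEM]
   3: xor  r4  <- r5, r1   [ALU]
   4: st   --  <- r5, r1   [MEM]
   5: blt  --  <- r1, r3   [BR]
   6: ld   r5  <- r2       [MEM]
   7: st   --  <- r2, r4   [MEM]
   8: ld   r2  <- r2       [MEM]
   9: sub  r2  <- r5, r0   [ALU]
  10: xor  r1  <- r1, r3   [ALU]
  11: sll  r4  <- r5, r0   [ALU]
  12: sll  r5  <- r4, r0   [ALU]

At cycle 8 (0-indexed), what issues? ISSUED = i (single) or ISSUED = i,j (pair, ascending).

c0: i0 and  RAW r3
c1: i1 st  no-port MEM/MEM
c2: i2 ld  RAW r1
c3: i3+i4 xor/st  dual
c4: i5 blt  no-port BR/MEM
c5: i6 ld  no-port MEM/MEM
c6: i7 st  no-port MEM/MEM
c7: i8 ld  WAW r2
c8: i9+i10 sub/xor  dual
c9: i11 sll  RAW r4
c10: i12 sll  tail

ISSUED = 9,10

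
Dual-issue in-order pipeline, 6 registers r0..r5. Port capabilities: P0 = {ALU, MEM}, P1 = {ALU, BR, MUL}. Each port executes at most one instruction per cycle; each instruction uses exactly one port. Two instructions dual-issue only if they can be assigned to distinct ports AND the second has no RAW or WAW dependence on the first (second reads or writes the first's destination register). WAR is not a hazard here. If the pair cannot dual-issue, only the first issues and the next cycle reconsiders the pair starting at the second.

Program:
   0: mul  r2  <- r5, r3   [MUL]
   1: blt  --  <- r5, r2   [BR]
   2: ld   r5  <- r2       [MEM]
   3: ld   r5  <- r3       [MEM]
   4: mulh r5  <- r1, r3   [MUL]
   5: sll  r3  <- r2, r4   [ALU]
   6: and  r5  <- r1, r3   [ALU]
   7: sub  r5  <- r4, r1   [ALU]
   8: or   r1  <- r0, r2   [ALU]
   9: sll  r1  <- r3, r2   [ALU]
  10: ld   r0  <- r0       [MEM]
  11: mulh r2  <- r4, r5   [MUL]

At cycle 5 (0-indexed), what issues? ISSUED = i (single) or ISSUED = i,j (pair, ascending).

ISSUED = 7,8

#0 head=0: mul i0 no-port MUL/BR
#1 head=1: blt;ld i1,i2 pair
#2 head=3: ld i3 WAW r5
#3 head=4: mulh;sll i4,i5 pair
#4 head=6: and i6 WAW r5
#5 head=7: sub;or i7,i8 pair
#6 head=9: sll;ld i9,i10 pair
#7 head=11: mulh i11 tail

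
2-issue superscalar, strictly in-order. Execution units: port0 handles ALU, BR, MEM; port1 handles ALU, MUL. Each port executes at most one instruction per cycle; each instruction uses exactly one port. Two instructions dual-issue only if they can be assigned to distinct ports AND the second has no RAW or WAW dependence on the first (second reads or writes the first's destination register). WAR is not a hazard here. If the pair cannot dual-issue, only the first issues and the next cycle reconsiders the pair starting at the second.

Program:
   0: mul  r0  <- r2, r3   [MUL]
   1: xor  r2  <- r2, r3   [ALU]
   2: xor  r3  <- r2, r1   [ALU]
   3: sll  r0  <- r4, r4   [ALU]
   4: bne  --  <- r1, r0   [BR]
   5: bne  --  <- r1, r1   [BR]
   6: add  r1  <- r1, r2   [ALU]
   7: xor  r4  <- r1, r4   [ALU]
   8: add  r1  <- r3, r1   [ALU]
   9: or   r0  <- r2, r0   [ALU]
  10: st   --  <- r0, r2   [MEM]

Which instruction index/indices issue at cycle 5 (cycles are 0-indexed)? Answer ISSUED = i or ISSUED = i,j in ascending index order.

ISSUED = 9

[0] i0/i1  mul.MUL;xor.ALU  -- 2-wide
[1] i2/i3  xor.ALU;sll.ALU  -- 2-wide
[2] i4  bne.BR  -- no-port BR/BR
[3] i5/i6  bne.BR;add.ALU  -- 2-wide
[4] i7/i8  xor.ALU;add.ALU  -- 2-wide
[5] i9  or.ALU  -- RAW r0
[6] i10  st.MEM  -- tail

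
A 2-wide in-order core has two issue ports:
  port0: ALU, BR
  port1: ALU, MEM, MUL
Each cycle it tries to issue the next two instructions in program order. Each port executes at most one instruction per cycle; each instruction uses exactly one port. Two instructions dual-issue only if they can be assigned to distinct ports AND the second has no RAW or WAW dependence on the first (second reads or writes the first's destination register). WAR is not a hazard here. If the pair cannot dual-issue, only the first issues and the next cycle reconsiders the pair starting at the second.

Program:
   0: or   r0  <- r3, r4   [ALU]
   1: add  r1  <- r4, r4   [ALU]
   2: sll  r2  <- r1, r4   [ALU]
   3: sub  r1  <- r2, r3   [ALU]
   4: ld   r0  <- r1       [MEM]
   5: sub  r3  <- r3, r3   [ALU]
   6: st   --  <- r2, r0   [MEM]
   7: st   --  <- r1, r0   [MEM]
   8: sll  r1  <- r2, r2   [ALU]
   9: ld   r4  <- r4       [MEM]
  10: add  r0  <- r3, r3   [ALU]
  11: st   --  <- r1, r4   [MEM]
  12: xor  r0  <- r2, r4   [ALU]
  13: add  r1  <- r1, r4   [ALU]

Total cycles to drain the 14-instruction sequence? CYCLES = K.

CYCLES = 9

[0] i0+i1  or add  -- 2-wide
[1] i2  sll  -- RAW r2
[2] i3  sub  -- RAW r1
[3] i4+i5  ld sub  -- 2-wide
[4] i6  st  -- no-port MEM/MEM
[5] i7+i8  st sll  -- 2-wide
[6] i9+i10  ld add  -- 2-wide
[7] i11+i12  st xor  -- 2-wide
[8] i13  add  -- tail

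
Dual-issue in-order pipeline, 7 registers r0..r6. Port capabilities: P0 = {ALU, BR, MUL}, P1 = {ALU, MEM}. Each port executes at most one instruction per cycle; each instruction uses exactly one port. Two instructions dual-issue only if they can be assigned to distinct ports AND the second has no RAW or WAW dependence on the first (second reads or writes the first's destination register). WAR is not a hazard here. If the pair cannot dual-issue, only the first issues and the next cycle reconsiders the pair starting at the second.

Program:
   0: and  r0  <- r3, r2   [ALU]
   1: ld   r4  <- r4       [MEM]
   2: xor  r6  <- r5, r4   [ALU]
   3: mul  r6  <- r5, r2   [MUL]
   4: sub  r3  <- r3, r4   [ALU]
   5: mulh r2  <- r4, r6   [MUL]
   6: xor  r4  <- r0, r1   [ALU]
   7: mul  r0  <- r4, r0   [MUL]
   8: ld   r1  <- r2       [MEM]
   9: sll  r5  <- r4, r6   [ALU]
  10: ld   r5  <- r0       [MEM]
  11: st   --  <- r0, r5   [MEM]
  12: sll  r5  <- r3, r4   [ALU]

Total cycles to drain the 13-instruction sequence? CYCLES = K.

CYCLES = 8

[0] i0/i1  and.ALU+ld.MEM  -- dual
[1] i2  xor.ALU  -- WAW r6
[2] i3/i4  mul.MUL+sub.ALU  -- dual
[3] i5/i6  mulh.MUL+xor.ALU  -- dual
[4] i7/i8  mul.MUL+ld.MEM  -- dual
[5] i9  sll.ALU  -- WAW r5
[6] i10  ld.MEM  -- no-port MEM/MEM
[7] i11/i12  st.MEM+sll.ALU  -- dual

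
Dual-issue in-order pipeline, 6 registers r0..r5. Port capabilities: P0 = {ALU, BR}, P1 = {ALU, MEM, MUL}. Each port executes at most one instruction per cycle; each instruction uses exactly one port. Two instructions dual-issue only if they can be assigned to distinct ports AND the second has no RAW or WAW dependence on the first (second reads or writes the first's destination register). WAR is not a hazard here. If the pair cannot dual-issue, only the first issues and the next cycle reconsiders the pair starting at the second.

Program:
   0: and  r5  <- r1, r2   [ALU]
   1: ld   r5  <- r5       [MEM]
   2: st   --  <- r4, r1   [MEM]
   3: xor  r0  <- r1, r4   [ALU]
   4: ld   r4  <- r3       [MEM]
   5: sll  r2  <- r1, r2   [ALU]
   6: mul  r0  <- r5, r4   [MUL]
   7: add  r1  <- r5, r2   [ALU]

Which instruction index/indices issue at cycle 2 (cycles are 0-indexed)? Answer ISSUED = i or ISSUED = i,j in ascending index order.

0. and @i0  | RAW+WAW r5
1. ld @i1  | no-port MEM/MEM
2. st+xor @i2,i3  | pair
3. ld+sll @i4,i5  | pair
4. mul+add @i6,i7  | pair

ISSUED = 2,3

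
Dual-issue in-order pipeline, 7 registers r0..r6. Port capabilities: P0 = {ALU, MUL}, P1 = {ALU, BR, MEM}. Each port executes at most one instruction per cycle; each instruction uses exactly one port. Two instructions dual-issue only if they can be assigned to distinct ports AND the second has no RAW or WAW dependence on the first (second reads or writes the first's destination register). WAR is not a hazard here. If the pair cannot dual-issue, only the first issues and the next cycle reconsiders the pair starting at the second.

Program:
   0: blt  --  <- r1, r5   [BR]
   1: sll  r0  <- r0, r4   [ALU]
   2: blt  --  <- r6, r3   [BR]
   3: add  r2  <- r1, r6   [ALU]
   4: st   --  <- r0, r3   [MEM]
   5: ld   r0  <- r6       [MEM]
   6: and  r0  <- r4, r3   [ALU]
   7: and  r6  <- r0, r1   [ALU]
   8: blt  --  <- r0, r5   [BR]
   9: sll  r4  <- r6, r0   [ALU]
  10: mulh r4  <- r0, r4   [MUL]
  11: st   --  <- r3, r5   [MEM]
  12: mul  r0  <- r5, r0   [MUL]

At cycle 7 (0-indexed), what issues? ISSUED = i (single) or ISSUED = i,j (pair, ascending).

ISSUED = 10,11

0. blt.BR;sll.ALU @i0/i1  | pair
1. blt.BR;add.ALU @i2/i3  | pair
2. st.MEM @i4  | no-port MEM/MEM
3. ld.MEM @i5  | WAW r0
4. and.ALU @i6  | RAW r0
5. and.ALU;blt.BR @i7/i8  | pair
6. sll.ALU @i9  | RAW+WAW r4
7. mulh.MUL;st.MEM @i10/i11  | pair
8. mul.MUL @i12  | tail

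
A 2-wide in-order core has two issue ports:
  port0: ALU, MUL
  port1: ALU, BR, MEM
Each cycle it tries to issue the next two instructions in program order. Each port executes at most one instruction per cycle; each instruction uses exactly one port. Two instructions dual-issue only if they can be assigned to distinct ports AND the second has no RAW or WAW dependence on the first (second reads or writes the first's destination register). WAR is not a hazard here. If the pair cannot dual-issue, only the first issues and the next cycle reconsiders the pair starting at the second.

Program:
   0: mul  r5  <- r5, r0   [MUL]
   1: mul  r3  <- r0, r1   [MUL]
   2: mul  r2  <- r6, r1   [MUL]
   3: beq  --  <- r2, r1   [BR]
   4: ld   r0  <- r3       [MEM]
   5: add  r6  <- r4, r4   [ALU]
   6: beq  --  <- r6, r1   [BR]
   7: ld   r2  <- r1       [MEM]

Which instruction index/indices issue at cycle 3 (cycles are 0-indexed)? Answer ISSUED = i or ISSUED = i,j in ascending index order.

ISSUED = 3

t=0 i0:mul ; no-port MUL/MUL
t=1 i1:mul ; no-port MUL/MUL
t=2 i2:mul ; RAW r2
t=3 i3:beq ; no-port BR/MEM
t=4 i4&i5:ld+add ; dual
t=5 i6:beq ; no-port BR/MEM
t=6 i7:ld ; tail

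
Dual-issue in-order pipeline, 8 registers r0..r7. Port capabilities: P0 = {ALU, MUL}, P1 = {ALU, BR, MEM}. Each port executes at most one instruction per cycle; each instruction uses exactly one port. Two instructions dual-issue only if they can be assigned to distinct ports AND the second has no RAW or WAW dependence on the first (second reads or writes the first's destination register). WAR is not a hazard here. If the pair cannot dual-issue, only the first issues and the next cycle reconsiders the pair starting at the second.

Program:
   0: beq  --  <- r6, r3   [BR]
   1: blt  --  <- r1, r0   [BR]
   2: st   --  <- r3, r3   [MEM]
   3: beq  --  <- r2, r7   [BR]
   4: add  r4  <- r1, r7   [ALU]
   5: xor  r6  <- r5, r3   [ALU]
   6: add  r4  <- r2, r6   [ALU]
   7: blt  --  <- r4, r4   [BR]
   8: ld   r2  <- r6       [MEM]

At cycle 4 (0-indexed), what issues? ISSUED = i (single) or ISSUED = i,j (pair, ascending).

ISSUED = 5

[0] i0  beq  -- no-port BR/BR
[1] i1  blt  -- no-port BR/MEM
[2] i2  st  -- no-port MEM/BR
[3] i3+i4  beq/add  -- 2-wide
[4] i5  xor  -- RAW r6
[5] i6  add  -- RAW r4
[6] i7  blt  -- no-port BR/MEM
[7] i8  ld  -- tail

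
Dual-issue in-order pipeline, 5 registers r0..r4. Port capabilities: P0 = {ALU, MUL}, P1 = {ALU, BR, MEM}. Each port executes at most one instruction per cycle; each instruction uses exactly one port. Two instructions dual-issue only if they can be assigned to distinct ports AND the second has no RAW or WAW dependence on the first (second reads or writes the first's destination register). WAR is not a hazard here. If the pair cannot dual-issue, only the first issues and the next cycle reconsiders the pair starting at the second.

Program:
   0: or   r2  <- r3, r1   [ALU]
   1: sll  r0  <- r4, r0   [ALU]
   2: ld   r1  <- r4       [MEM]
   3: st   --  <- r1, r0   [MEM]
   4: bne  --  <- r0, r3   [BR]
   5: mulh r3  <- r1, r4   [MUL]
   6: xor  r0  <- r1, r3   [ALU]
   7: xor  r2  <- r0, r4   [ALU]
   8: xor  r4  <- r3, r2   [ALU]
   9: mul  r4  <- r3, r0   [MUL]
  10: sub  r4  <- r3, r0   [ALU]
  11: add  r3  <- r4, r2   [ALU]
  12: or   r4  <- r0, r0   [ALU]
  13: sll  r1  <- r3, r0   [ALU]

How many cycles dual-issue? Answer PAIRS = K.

PAIRS = 3

t=0 i0&i1:or sll ; 2-wide
t=1 i2:ld ; no-port MEM/MEM
t=2 i3:st ; no-port MEM/BR
t=3 i4&i5:bne mulh ; 2-wide
t=4 i6:xor ; RAW r0
t=5 i7:xor ; RAW r2
t=6 i8:xor ; WAW r4
t=7 i9:mul ; WAW r4
t=8 i10:sub ; RAW r4
t=9 i11&i12:add or ; 2-wide
t=10 i13:sll ; tail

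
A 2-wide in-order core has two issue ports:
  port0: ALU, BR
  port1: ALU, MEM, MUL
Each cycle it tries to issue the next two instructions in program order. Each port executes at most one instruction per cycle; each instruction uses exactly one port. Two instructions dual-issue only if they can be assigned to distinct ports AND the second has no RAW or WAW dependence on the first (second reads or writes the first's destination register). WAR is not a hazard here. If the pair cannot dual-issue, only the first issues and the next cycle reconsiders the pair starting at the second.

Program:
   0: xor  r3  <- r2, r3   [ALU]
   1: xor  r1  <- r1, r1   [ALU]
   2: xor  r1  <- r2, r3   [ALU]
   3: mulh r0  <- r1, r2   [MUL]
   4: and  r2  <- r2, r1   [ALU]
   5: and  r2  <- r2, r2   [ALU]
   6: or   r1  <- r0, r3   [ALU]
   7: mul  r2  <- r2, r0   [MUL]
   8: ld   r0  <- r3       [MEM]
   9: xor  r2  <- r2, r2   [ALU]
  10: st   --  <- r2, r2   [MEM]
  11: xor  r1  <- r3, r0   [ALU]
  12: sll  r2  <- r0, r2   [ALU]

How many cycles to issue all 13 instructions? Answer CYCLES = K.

CYCLES = 8

[0] i0,i1  xor/xor  -- 2-wide
[1] i2  xor  -- RAW r1
[2] i3,i4  mulh/and  -- 2-wide
[3] i5,i6  and/or  -- 2-wide
[4] i7  mul  -- no-port MUL/MEM
[5] i8,i9  ld/xor  -- 2-wide
[6] i10,i11  st/xor  -- 2-wide
[7] i12  sll  -- tail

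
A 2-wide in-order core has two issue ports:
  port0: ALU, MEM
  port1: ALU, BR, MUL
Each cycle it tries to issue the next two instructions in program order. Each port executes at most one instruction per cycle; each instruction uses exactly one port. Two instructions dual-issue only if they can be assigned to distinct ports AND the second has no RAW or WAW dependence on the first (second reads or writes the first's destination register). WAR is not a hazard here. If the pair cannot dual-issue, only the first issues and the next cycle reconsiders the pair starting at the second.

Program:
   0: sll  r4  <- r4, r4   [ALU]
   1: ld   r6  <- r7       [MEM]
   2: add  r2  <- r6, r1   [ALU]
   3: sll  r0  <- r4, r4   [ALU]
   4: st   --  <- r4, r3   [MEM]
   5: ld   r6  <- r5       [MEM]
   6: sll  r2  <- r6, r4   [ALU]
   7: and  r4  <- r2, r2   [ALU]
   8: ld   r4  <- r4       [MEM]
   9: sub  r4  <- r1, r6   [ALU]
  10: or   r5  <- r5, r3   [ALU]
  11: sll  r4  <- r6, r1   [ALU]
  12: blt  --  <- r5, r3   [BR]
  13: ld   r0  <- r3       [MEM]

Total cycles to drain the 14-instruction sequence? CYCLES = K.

#0 head=0: sll+ld i0+i1 2-wide
#1 head=2: add+sll i2+i3 2-wide
#2 head=4: st i4 no-port MEM/MEM
#3 head=5: ld i5 RAW r6
#4 head=6: sll i6 RAW r2
#5 head=7: and i7 RAW+WAW r4
#6 head=8: ld i8 WAW r4
#7 head=9: sub+or i9+i10 2-wide
#8 head=11: sll+blt i11+i12 2-wide
#9 head=13: ld i13 tail

CYCLES = 10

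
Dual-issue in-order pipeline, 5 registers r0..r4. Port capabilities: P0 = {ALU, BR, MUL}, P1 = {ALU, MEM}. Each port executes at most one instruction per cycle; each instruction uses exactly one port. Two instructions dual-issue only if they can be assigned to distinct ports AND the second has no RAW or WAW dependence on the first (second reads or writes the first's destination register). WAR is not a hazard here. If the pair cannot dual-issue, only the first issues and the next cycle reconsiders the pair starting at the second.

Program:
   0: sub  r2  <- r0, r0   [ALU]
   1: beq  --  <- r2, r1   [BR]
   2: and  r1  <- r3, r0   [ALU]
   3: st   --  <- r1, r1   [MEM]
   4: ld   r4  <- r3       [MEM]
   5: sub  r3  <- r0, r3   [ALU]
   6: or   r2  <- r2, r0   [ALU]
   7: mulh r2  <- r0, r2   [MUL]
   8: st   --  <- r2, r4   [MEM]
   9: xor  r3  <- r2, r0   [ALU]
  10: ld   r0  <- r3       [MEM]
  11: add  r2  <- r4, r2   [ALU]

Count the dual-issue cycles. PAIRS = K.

PAIRS = 4

t=0 i0:sub.ALU ; RAW r2
t=1 i1+i2:beq.BR/and.ALU ; pair
t=2 i3:st.MEM ; no-port MEM/MEM
t=3 i4+i5:ld.MEM/sub.ALU ; pair
t=4 i6:or.ALU ; RAW+WAW r2
t=5 i7:mulh.MUL ; RAW r2
t=6 i8+i9:st.MEM/xor.ALU ; pair
t=7 i10+i11:ld.MEM/add.ALU ; pair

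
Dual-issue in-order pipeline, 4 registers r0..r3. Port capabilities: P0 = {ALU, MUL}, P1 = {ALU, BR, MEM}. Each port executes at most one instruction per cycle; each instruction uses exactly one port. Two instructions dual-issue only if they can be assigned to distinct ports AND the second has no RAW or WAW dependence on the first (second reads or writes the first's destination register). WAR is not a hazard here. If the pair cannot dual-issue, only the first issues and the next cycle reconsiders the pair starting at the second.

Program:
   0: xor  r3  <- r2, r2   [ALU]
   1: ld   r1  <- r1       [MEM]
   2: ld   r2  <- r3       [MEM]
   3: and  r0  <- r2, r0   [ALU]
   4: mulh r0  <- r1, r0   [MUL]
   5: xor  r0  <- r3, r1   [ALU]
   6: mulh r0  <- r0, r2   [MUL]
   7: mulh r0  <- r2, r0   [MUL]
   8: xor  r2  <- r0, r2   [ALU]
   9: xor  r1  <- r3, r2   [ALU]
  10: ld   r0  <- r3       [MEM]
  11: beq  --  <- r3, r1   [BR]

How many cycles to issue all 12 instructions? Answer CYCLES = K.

CYCLES = 10

#0 head=0: xor ld i0/i1 pair
#1 head=2: ld i2 RAW r2
#2 head=3: and i3 RAW+WAW r0
#3 head=4: mulh i4 WAW r0
#4 head=5: xor i5 RAW+WAW r0
#5 head=6: mulh i6 no-port MUL/MUL
#6 head=7: mulh i7 RAW r0
#7 head=8: xor i8 RAW r2
#8 head=9: xor ld i9/i10 pair
#9 head=11: beq i11 tail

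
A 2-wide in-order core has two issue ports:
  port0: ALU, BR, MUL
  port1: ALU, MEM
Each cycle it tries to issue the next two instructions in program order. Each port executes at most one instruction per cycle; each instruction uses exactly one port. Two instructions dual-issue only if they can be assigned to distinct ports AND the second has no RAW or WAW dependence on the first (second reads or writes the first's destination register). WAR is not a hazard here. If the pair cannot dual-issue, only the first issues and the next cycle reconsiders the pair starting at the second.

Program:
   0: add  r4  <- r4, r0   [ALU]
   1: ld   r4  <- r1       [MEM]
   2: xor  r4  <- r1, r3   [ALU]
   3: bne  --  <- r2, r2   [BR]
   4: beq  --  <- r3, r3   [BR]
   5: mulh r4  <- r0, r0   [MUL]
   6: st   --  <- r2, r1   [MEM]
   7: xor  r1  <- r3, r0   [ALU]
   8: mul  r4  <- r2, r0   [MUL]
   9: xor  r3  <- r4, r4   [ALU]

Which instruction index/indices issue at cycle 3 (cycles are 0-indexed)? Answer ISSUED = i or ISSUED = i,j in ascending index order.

ISSUED = 4

#0 head=0: add i0 WAW r4
#1 head=1: ld i1 WAW r4
#2 head=2: xor+bne i2,i3 2-wide
#3 head=4: beq i4 no-port BR/MUL
#4 head=5: mulh+st i5,i6 2-wide
#5 head=7: xor+mul i7,i8 2-wide
#6 head=9: xor i9 tail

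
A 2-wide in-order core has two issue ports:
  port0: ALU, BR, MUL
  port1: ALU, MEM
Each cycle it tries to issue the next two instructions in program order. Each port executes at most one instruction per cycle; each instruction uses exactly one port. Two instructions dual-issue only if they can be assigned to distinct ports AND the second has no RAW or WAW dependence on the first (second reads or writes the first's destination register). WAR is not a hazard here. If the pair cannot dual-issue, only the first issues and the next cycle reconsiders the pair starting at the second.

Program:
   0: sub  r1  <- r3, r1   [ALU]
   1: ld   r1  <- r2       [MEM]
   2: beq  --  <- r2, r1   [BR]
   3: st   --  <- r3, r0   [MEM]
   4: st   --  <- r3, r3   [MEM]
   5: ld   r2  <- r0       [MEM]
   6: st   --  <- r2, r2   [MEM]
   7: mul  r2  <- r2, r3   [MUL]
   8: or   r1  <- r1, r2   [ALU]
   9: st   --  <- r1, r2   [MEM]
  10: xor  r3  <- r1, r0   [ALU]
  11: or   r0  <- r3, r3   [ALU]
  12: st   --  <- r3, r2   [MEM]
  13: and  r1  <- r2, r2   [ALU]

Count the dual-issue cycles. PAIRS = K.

PAIRS = 4

c0: i0 sub.ALU  WAW r1
c1: i1 ld.MEM  RAW r1
c2: i2,i3 beq.BR+st.MEM  2-wide
c3: i4 st.MEM  no-port MEM/MEM
c4: i5 ld.MEM  no-port MEM/MEM
c5: i6,i7 st.MEM+mul.MUL  2-wide
c6: i8 or.ALU  RAW r1
c7: i9,i10 st.MEM+xor.ALU  2-wide
c8: i11,i12 or.ALU+st.MEM  2-wide
c9: i13 and.ALU  tail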